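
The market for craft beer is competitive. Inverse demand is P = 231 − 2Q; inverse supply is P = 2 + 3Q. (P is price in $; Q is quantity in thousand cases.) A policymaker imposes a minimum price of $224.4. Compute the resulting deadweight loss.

Competitive equilibrium: 231 − 2Q = 2 + 3Q → Q* = 45.8, P* = 139.4.
At the floor P = 224.4, quantity demanded = (231 − 224.4)/2 = 3.3.
Sellers' marginal cost at Q' = 3.3: 2 + 3·3.3 = 11.9.
ΔQ = 45.8 − 3.3 = 42.5; wedge = 224.4 − 11.9 = 212.5.
Welfare loss = ½ × 42.5 × 212.5 = $4515.625 thousand.

$4515.625 thousand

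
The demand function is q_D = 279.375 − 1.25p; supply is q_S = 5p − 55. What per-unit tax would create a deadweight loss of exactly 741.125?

38.5

In inverse form: demand p = 223.5 − 0.8q, supply p = 11 + 0.2q.
Competitive equilibrium: 223.5 − 0.8q = 11 + 0.2q → q* = 212.5, p* = 53.5.
A tax t gives Δq = t/1 and wedge t, so DWL = t²/2.
t²/2 = 741.125 → t² = 1482.25 → t = 38.5.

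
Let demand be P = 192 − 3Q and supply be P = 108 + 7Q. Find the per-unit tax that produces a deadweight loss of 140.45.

53

Competitive equilibrium: 192 − 3Q = 108 + 7Q → Q* = 8.4, P* = 166.8.
A tax t gives ΔQ = t/10 and wedge t, so DWL = t²/20.
t²/20 = 140.45 → t² = 2809 → t = 53.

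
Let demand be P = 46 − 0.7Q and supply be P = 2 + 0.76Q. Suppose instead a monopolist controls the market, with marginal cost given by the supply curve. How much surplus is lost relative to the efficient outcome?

69.63

Competitive equilibrium: 46 − 0.7Q = 2 + 0.76Q → Q* = 30.137, P* = 24.9041.
Marginal revenue: MR = 46 − 1.4Q. Set MR = MC: 46 − 1.4Q = 2 + 0.76Q → Q_m = 20.3704.
Price P_m = 46 − 0.7·20.3704 = 31.7407; MC(Q_m) = 2 + 0.76·20.3704 = 17.4815.
Competitive Q* = 30.137, so ΔQ = 9.7666; wedge = 31.7407 − 17.4815 = 14.2592.
Deadweight loss = ½ × 9.7666 × 14.2592 = 69.63.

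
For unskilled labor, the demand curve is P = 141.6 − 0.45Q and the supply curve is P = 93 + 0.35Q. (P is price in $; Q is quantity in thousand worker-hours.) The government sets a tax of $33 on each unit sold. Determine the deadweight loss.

Competitive equilibrium: 141.6 − 0.45Q = 93 + 0.35Q → Q* = 60.75, P* = 114.2625.
With the tax, the buyer price exceeds the seller price by 33: (141.6 − 0.45Q) − (93 + 0.35Q) = 33 → Q' = 19.5.
ΔQ = 60.75 − 19.5 = 41.25; the wedge equals the tax, 33.
Welfare loss = ½ × 41.25 × 33 = $680.625 thousand.

$680.625 thousand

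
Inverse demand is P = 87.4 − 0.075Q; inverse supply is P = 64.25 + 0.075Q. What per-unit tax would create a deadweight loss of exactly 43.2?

Competitive equilibrium: 87.4 − 0.075Q = 64.25 + 0.075Q → Q* = 154.3333, P* = 75.825.
A tax t gives ΔQ = t/0.15 and wedge t, so DWL = t²/0.3.
t²/0.3 = 43.2 → t² = 12.96 → t = 3.6.

3.6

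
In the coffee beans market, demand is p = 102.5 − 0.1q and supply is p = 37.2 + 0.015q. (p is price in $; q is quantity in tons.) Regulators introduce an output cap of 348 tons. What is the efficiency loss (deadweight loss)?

$2778.60

Competitive equilibrium: 102.5 − 0.1q = 37.2 + 0.015q → q* = 567.8261, p* = 45.7174.
At q = 348: demand price = 102.5 − 0.1·348 = 67.7; supply price = 37.2 + 0.015·348 = 42.42.
Δq = 567.8261 − 348 = 219.8261; wedge = 67.7 − 42.42 = 25.28.
DWL = ½ × 219.8261 × 25.28 = $2778.60.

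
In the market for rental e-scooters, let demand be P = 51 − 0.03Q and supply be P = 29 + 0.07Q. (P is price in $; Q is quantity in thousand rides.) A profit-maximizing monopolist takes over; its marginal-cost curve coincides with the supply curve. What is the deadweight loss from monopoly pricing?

$128.88 thousand

Competitive equilibrium: 51 − 0.03Q = 29 + 0.07Q → Q* = 220, P* = 44.4.
Marginal revenue: MR = 51 − 0.06Q. Set MR = MC: 51 − 0.06Q = 29 + 0.07Q → Q_m = 169.2308.
Price P_m = 51 − 0.03·169.2308 = 45.9231; MC(Q_m) = 29 + 0.07·169.2308 = 40.8462.
Competitive Q* = 220, so ΔQ = 50.7692; wedge = 45.9231 − 40.8462 = 5.0769.
The triangle = ½ × 50.7692 × 5.0769 = $128.88 thousand.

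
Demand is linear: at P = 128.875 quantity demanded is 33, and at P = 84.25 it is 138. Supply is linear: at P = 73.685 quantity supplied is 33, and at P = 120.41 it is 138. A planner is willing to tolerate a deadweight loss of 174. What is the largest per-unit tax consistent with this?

17.4

Demand slope = (84.25 − 128.875)/(138 − 33) = −0.425, so P = 142.9 − 0.425Q.
Supply slope = (120.41 − 73.685)/(138 − 33) = 0.445, so P = 59 + 0.445Q.
Competitive equilibrium: 142.9 − 0.425Q = 59 + 0.445Q → Q* = 96.4368, P* = 101.9144.
A tax t gives ΔQ = t/0.87 and wedge t, so DWL = t²/1.74.
t²/1.74 = 174 → t² = 302.76 → t = 17.4.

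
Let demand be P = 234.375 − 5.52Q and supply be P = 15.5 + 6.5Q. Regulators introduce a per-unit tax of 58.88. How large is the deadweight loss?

Competitive equilibrium: 234.375 − 5.52Q = 15.5 + 6.5Q → Q* = 18.2092, P* = 133.86.
With the tax, the buyer price exceeds the seller price by 58.88: (234.375 − 5.52Q) − (15.5 + 6.5Q) = 58.88 → Q' = 13.3107.
ΔQ = 18.2092 − 13.3107 = 4.8985; the wedge equals the tax, 58.88.
Deadweight loss = ½ × 4.8985 × 58.88 = 144.21.

144.21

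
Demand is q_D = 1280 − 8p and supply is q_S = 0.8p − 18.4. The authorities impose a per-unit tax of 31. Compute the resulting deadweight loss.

349.45

In inverse form: demand p = 160 − 0.125q, supply p = 23 + 1.25q.
Competitive equilibrium: 160 − 0.125q = 23 + 1.25q → q* = 99.63636, p* = 147.54545.
With the tax, the buyer price exceeds the seller price by 31: (160 − 0.125q) − (23 + 1.25q) = 31 → q' = 77.09091.
Δq = 99.63636 − 77.09091 = 22.54545; the wedge equals the tax, 31.
Welfare loss = ½ × 22.54545 × 31 = 349.45.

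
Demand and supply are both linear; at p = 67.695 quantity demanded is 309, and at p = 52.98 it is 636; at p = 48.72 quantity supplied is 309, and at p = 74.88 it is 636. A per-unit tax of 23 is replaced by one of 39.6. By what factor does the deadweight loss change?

Demand slope = (52.98 − 67.695)/(636 − 309) = −0.045, so p = 81.6 − 0.045q.
Supply slope = (74.88 − 48.72)/(636 − 309) = 0.08, so p = 24 + 0.08q.
Competitive equilibrium: 81.6 − 0.045q = 24 + 0.08q → q* = 460.8, p* = 60.864.
For a per-unit tax t: Δq = t/0.125, so DWL = ½·t·(t/0.125) = t²/0.25.
At t = 23: DWL = 2116. At t = 39.6: DWL = 6272.64.
Ratio = (39.6/23)² = 2.964.

2.964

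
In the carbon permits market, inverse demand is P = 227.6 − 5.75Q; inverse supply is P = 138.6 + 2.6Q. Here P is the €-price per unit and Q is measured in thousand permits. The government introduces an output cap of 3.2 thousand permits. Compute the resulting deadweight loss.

€232.26 thousand

Competitive equilibrium: 227.6 − 5.75Q = 138.6 + 2.6Q → Q* = 10.6587, P* = 166.3126.
At Q = 3.2: demand price = 227.6 − 5.75·3.2 = 209.2; supply price = 138.6 + 2.6·3.2 = 146.92.
ΔQ = 10.6587 − 3.2 = 7.4587; wedge = 209.2 − 146.92 = 62.28.
DWL = ½ × 7.4587 × 62.28 = €232.26 thousand.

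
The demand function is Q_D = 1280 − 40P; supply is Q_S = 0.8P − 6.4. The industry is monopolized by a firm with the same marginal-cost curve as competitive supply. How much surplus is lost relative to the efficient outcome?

0.08

In inverse form: demand P = 32 − 0.025Q, supply P = 8 + 1.25Q.
Competitive equilibrium: 32 − 0.025Q = 8 + 1.25Q → Q* = 18.8235, P* = 31.5294.
Marginal revenue: MR = 32 − 0.05Q. Set MR = MC: 32 − 0.05Q = 8 + 1.25Q → Q_m = 18.4615.
Price P_m = 32 − 0.025·18.4615 = 31.5385; MC(Q_m) = 8 + 1.25·18.4615 = 31.0769.
Competitive Q* = 18.8235, so ΔQ = 0.362; wedge = 31.5385 − 31.0769 = 0.4616.
DWL = ½ × 0.362 × 0.4616 = 0.08.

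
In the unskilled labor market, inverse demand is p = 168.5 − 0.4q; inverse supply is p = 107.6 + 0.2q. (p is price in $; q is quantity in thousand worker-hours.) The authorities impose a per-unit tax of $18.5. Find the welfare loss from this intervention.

Competitive equilibrium: 168.5 − 0.4q = 107.6 + 0.2q → q* = 101.5, p* = 127.9.
With the tax, the buyer price exceeds the seller price by 18.5: (168.5 − 0.4q) − (107.6 + 0.2q) = 18.5 → q' = 70.6667.
Δq = 101.5 − 70.6667 = 30.8333; the wedge equals the tax, 18.5.
DWL = ½ × 30.8333 × 18.5 = $285.21 thousand.

$285.21 thousand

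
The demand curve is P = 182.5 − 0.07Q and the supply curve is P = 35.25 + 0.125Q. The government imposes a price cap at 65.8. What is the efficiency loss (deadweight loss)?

25432.22

Competitive equilibrium: 182.5 − 0.07Q = 35.25 + 0.125Q → Q* = 755.1282, P* = 129.641.
At the ceiling P = 65.8, quantity supplied = (65.8 − 35.25)/0.125 = 244.4.
Willingness to pay at Q' = 244.4: 182.5 − 0.07·244.4 = 165.392.
ΔQ = 755.1282 − 244.4 = 510.7282; wedge = 165.392 − 65.8 = 99.592.
Deadweight loss = ½ × 510.7282 × 99.592 = 25432.22.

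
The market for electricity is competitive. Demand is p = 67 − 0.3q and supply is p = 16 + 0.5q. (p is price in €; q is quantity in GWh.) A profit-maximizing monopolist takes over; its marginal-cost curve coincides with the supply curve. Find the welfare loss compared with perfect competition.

Competitive equilibrium: 67 − 0.3q = 16 + 0.5q → q* = 63.75, p* = 47.875.
Marginal revenue: MR = 67 − 0.6q. Set MR = MC: 67 − 0.6q = 16 + 0.5q → q_m = 46.3636.
Price p_m = 67 − 0.3·46.3636 = 53.0909; MC(q_m) = 16 + 0.5·46.3636 = 39.1818.
Competitive q* = 63.75, so Δq = 17.3864; wedge = 53.0909 − 39.1818 = 13.9091.
Deadweight loss = ½ × 17.3864 × 13.9091 = €120.91.

€120.91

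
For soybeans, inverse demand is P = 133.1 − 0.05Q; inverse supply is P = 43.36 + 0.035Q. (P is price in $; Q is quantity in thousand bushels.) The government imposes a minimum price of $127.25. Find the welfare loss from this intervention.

$37454.36 thousand

Competitive equilibrium: 133.1 − 0.05Q = 43.36 + 0.035Q → Q* = 1055.7647, P* = 80.3118.
At the floor P = 127.25, quantity demanded = (133.1 − 127.25)/0.05 = 117.
Sellers' marginal cost at Q' = 117: 43.36 + 0.035·117 = 47.455.
ΔQ = 1055.7647 − 117 = 938.7647; wedge = 127.25 − 47.455 = 79.795.
DWL = ½ × 938.7647 × 79.795 = $37454.36 thousand.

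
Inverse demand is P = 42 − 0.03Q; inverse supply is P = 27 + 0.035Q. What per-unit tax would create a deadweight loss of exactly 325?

Competitive equilibrium: 42 − 0.03Q = 27 + 0.035Q → Q* = 230.7692, P* = 35.0769.
A tax t gives ΔQ = t/0.065 and wedge t, so DWL = t²/0.13.
t²/0.13 = 325 → t² = 42.25 → t = 6.5.

6.5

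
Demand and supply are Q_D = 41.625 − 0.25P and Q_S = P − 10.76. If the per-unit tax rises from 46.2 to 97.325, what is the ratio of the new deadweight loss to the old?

4.438

In inverse form: demand P = 166.5 − 4Q, supply P = 10.76 + Q.
Competitive equilibrium: 166.5 − 4Q = 10.76 + Q → Q* = 31.148, P* = 41.908.
For a per-unit tax t: ΔQ = t/5, so DWL = ½·t·(t/5) = t²/10.
At t = 46.2: DWL = 213.444. At t = 97.325: DWL = 947.216.
Ratio = (97.325/46.2)² = 4.438.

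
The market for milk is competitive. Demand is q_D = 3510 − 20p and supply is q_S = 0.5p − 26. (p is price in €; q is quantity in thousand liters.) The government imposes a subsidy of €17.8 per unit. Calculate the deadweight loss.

In inverse form: demand p = 175.5 − 0.05q, supply p = 52 + 2q.
Competitive equilibrium: 175.5 − 0.05q = 52 + 2q → q* = 60.2439, p* = 172.4878.
The subsidy lowers effective supply by 17.8: p = 34.2 + 2q.
New quantity: 175.5 − 0.05q = 34.2 + 2q → q' = 68.9268.
Overproduction Δq = 68.9268 − 60.2439 = 8.6829; wedge = subsidy = 17.8.
The triangle = ½ × 8.6829 × 17.8 = €77.28 thousand.

€77.28 thousand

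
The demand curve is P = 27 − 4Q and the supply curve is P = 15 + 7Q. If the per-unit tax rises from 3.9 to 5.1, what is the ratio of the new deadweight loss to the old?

1.710

Competitive equilibrium: 27 − 4Q = 15 + 7Q → Q* = 1.0909, P* = 22.6364.
For a per-unit tax t: ΔQ = t/11, so DWL = ½·t·(t/11) = t²/22.
At t = 3.9: DWL = 0.691. At t = 5.1: DWL = 1.182.
Ratio = (5.1/3.9)² = 1.710.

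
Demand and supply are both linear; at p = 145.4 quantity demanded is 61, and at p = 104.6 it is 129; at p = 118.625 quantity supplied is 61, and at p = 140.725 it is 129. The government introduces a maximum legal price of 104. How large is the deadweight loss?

Demand slope = (104.6 − 145.4)/(129 − 61) = −0.6, so p = 182 − 0.6q.
Supply slope = (140.725 − 118.625)/(129 − 61) = 0.325, so p = 98.8 + 0.325q.
Competitive equilibrium: 182 − 0.6q = 98.8 + 0.325q → q* = 89.9459, p* = 128.0324.
At the ceiling p = 104, quantity supplied = (104 − 98.8)/0.325 = 16.
Willingness to pay at q' = 16: 182 − 0.6·16 = 172.4.
Δq = 89.9459 − 16 = 73.9459; wedge = 172.4 − 104 = 68.4.
DWL = ½ × 73.9459 × 68.4 = 2528.95.

2528.95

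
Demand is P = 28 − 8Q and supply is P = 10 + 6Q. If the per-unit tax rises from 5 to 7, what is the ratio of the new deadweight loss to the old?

1.96

Competitive equilibrium: 28 − 8Q = 10 + 6Q → Q* = 1.2857, P* = 17.7143.
For a per-unit tax t: ΔQ = t/14, so DWL = ½·t·(t/14) = t²/28.
At t = 5: DWL = 0.893. At t = 7: DWL = 1.75.
Ratio = (7/5)² = 1.96.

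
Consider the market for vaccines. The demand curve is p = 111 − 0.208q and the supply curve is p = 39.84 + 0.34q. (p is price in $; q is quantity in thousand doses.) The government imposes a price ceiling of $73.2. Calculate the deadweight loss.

Competitive equilibrium: 111 − 0.208q = 39.84 + 0.34q → q* = 129.854, p* = 83.9904.
At the ceiling p = 73.2, quantity supplied = (73.2 − 39.84)/0.34 = 98.1176.
Willingness to pay at q' = 98.1176: 111 − 0.208·98.1176 = 90.5915.
Δq = 129.854 − 98.1176 = 31.7364; wedge = 90.5915 − 73.2 = 17.3915.
Welfare loss = ½ × 31.7364 × 17.3915 = $275.97 thousand.

$275.97 thousand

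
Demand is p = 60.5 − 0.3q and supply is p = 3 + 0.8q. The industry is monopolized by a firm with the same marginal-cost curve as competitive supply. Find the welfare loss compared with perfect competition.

69.01

Competitive equilibrium: 60.5 − 0.3q = 3 + 0.8q → q* = 52.2727, p* = 44.8182.
Marginal revenue: MR = 60.5 − 0.6q. Set MR = MC: 60.5 − 0.6q = 3 + 0.8q → q_m = 41.0714.
Price p_m = 60.5 − 0.3·41.0714 = 48.1786; MC(q_m) = 3 + 0.8·41.0714 = 35.8571.
Competitive q* = 52.2727, so Δq = 11.2013; wedge = 48.1786 − 35.8571 = 12.3215.
The triangle = ½ × 11.2013 × 12.3215 = 69.01.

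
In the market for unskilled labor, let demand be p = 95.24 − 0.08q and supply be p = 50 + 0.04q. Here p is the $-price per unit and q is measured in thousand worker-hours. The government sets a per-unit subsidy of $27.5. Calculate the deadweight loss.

Competitive equilibrium: 95.24 − 0.08q = 50 + 0.04q → q* = 377, p* = 65.08.
The subsidy lowers effective supply by 27.5: p = 22.5 + 0.04q.
New quantity: 95.24 − 0.08q = 22.5 + 0.04q → q' = 606.1667.
Overproduction Δq = 606.1667 − 377 = 229.1667; wedge = subsidy = 27.5.
Welfare loss = ½ × 229.1667 × 27.5 = $3151.04 thousand.

$3151.04 thousand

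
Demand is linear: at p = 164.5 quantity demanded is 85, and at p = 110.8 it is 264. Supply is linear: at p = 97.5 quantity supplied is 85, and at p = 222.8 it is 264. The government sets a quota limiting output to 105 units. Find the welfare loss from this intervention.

1104.50

Demand slope = (110.8 − 164.5)/(264 − 85) = −0.3, so p = 190 − 0.3q.
Supply slope = (222.8 − 97.5)/(264 − 85) = 0.7, so p = 38 + 0.7q.
Competitive equilibrium: 190 − 0.3q = 38 + 0.7q → q* = 152, p* = 144.4.
At q = 105: demand price = 190 − 0.3·105 = 158.5; supply price = 38 + 0.7·105 = 111.5.
Δq = 152 − 105 = 47; wedge = 158.5 − 111.5 = 47.
Welfare loss = ½ × 47 × 47 = 1104.50.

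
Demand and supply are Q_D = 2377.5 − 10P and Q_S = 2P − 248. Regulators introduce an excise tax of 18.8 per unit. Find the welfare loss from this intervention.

In inverse form: demand P = 237.75 − 0.1Q, supply P = 124 + 0.5Q.
Competitive equilibrium: 237.75 − 0.1Q = 124 + 0.5Q → Q* = 189.5833, P* = 218.7917.
With the tax, the buyer price exceeds the seller price by 18.8: (237.75 − 0.1Q) − (124 + 0.5Q) = 18.8 → Q' = 158.25.
ΔQ = 189.5833 − 158.25 = 31.3333; the wedge equals the tax, 18.8.
Deadweight loss = ½ × 31.3333 × 18.8 = 294.53.

294.53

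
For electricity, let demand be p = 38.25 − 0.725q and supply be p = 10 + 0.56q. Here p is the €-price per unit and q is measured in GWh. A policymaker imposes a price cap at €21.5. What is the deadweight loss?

€1.35

Competitive equilibrium: 38.25 − 0.725q = 10 + 0.56q → q* = 21.9844, p* = 22.3113.
At the ceiling p = 21.5, quantity supplied = (21.5 − 10)/0.56 = 20.5357.
Willingness to pay at q' = 20.5357: 38.25 − 0.725·20.5357 = 23.3616.
Δq = 21.9844 − 20.5357 = 1.4487; wedge = 23.3616 − 21.5 = 1.8616.
Welfare loss = ½ × 1.4487 × 1.8616 = €1.35.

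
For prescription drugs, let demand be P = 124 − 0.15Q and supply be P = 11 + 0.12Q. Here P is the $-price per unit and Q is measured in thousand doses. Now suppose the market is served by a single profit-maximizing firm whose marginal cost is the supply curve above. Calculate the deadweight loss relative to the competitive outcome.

Competitive equilibrium: 124 − 0.15Q = 11 + 0.12Q → Q* = 418.5185, P* = 61.2222.
Marginal revenue: MR = 124 − 0.3Q. Set MR = MC: 124 − 0.3Q = 11 + 0.12Q → Q_m = 269.0476.
Price P_m = 124 − 0.15·269.0476 = 83.6429; MC(Q_m) = 11 + 0.12·269.0476 = 43.2857.
Competitive Q* = 418.5185, so ΔQ = 149.4709; wedge = 83.6429 − 43.2857 = 40.3572.
DWL = ½ × 149.4709 × 40.3572 = $3016.11 thousand.

$3016.11 thousand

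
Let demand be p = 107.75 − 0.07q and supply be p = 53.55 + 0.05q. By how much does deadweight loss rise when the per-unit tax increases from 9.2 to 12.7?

319.375

Competitive equilibrium: 107.75 − 0.07q = 53.55 + 0.05q → q* = 451.6667, p* = 76.1333.
For a per-unit tax t: Δq = t/0.12, so DWL = ½·t·(t/0.12) = t²/0.24.
At t = 9.2: DWL = 352.667. At t = 12.7: DWL = 672.042.
Increase = 672.042 − 352.667 = 319.375.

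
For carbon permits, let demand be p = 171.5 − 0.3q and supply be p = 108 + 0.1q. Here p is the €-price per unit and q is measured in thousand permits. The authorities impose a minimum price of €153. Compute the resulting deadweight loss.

Competitive equilibrium: 171.5 − 0.3q = 108 + 0.1q → q* = 158.75, p* = 123.875.
At the floor p = 153, quantity demanded = (171.5 − 153)/0.3 = 61.6667.
Sellers' marginal cost at q' = 61.6667: 108 + 0.1·61.6667 = 114.1667.
Δq = 158.75 − 61.6667 = 97.0833; wedge = 153 − 114.1667 = 38.8333.
Welfare loss = ½ × 97.0833 × 38.8333 = €1885.03 thousand.

€1885.03 thousand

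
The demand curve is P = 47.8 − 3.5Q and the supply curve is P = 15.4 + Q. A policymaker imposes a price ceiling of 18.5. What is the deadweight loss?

37.82

Competitive equilibrium: 47.8 − 3.5Q = 15.4 + Q → Q* = 7.2, P* = 22.6.
At the ceiling P = 18.5, quantity supplied = (18.5 − 15.4)/1 = 3.1.
Willingness to pay at Q' = 3.1: 47.8 − 3.5·3.1 = 36.95.
ΔQ = 7.2 − 3.1 = 4.1; wedge = 36.95 − 18.5 = 18.45.
Welfare loss = ½ × 4.1 × 18.45 = 37.82.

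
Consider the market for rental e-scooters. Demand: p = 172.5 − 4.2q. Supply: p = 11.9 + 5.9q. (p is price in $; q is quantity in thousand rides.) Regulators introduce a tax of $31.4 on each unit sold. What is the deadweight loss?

Competitive equilibrium: 172.5 − 4.2q = 11.9 + 5.9q → q* = 15.901, p* = 105.7158.
With the tax, the buyer price exceeds the seller price by 31.4: (172.5 − 4.2q) − (11.9 + 5.9q) = 31.4 → q' = 12.7921.
Δq = 15.901 − 12.7921 = 3.1089; the wedge equals the tax, 31.4.
The triangle = ½ × 3.1089 × 31.4 = $48.81 thousand.

$48.81 thousand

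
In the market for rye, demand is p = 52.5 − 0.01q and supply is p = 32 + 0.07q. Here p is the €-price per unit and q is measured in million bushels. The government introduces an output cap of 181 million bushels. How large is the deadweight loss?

Competitive equilibrium: 52.5 − 0.01q = 32 + 0.07q → q* = 256.25, p* = 49.9375.
At q = 181: demand price = 52.5 − 0.01·181 = 50.69; supply price = 32 + 0.07·181 = 44.67.
Δq = 256.25 − 181 = 75.25; wedge = 50.69 − 44.67 = 6.02.
DWL = ½ × 75.25 × 6.02 = €226.50 million.

€226.50 million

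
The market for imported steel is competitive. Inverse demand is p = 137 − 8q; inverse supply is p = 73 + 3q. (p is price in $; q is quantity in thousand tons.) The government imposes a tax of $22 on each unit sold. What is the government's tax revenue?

$84 thousand

Competitive equilibrium: 137 − 8q = 73 + 3q → q* = 5.8182, p* = 90.4545.
With the tax, the buyer price exceeds the seller price by 22: (137 − 8q) − (73 + 3q) = 22 → q' = 3.8182.
Tax revenue = 22 × 3.8182 = $84 thousand.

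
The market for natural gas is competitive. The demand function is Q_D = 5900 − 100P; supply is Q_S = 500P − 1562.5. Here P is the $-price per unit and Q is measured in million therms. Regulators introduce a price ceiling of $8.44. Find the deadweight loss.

$23970.01 million

In inverse form: demand P = 59 − 0.01Q, supply P = 3.125 + 0.002Q.
Competitive equilibrium: 59 − 0.01Q = 3.125 + 0.002Q → Q* = 4656.25, P* = 12.4375.
At the ceiling P = 8.44, quantity supplied = (8.44 − 3.125)/0.002 = 2657.5.
Willingness to pay at Q' = 2657.5: 59 − 0.01·2657.5 = 32.425.
ΔQ = 4656.25 − 2657.5 = 1998.75; wedge = 32.425 − 8.44 = 23.985.
Deadweight loss = ½ × 1998.75 × 23.985 = $23970.01 million.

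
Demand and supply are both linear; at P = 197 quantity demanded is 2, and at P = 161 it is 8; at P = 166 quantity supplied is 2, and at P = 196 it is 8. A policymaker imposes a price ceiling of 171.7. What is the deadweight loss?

15.49

Demand slope = (161 − 197)/(8 − 2) = −6, so P = 209 − 6Q.
Supply slope = (196 − 166)/(8 − 2) = 5, so P = 156 + 5Q.
Competitive equilibrium: 209 − 6Q = 156 + 5Q → Q* = 4.8182, P* = 180.0909.
At the ceiling P = 171.7, quantity supplied = (171.7 − 156)/5 = 3.14.
Willingness to pay at Q' = 3.14: 209 − 6·3.14 = 190.16.
ΔQ = 4.8182 − 3.14 = 1.6782; wedge = 190.16 − 171.7 = 18.46.
The triangle = ½ × 1.6782 × 18.46 = 15.49.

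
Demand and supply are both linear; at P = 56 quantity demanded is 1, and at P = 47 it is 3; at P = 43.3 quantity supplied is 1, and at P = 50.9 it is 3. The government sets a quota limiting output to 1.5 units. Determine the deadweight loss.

Demand slope = (47 − 56)/(3 − 1) = −4.5, so P = 60.5 − 4.5Q.
Supply slope = (50.9 − 43.3)/(3 − 1) = 3.8, so P = 39.5 + 3.8Q.
Competitive equilibrium: 60.5 − 4.5Q = 39.5 + 3.8Q → Q* = 2.5301, P* = 49.1145.
At Q = 1.5: demand price = 60.5 − 4.5·1.5 = 53.75; supply price = 39.5 + 3.8·1.5 = 45.2.
ΔQ = 2.5301 − 1.5 = 1.0301; wedge = 53.75 − 45.2 = 8.55.
The triangle = ½ × 1.0301 × 8.55 = 4.40.

4.40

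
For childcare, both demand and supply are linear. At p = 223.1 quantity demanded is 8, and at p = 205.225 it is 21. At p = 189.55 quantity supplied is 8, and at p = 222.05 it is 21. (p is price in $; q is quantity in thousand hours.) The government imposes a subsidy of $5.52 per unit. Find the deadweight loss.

Demand slope = (205.225 − 223.1)/(21 − 8) = −1.375, so p = 234.1 − 1.375q.
Supply slope = (222.05 − 189.55)/(21 − 8) = 2.5, so p = 169.55 + 2.5q.
Competitive equilibrium: 234.1 − 1.375q = 169.55 + 2.5q → q* = 16.6581, p* = 211.1952.
The subsidy lowers effective supply by 5.52: p = 164.03 + 2.5q.
New quantity: 234.1 − 1.375q = 164.03 + 2.5q → q' = 18.0826.
Overproduction Δq = 18.0826 − 16.6581 = 1.4245; wedge = subsidy = 5.52.
The triangle = ½ × 1.4245 × 5.52 = $3.93 thousand.

$3.93 thousand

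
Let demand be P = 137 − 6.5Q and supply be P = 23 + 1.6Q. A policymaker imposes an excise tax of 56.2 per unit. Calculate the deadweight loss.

Competitive equilibrium: 137 − 6.5Q = 23 + 1.6Q → Q* = 14.0741, P* = 45.5185.
With the tax, the buyer price exceeds the seller price by 56.2: (137 − 6.5Q) − (23 + 1.6Q) = 56.2 → Q' = 7.1358.
ΔQ = 14.0741 − 7.1358 = 6.9383; the wedge equals the tax, 56.2.
Deadweight loss = ½ × 6.9383 × 56.2 = 194.97.

194.97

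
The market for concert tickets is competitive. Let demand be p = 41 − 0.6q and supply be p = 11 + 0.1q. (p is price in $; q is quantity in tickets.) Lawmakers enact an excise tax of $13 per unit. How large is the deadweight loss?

$120.71

Competitive equilibrium: 41 − 0.6q = 11 + 0.1q → q* = 42.8571, p* = 15.2857.
With the tax, the buyer price exceeds the seller price by 13: (41 − 0.6q) − (11 + 0.1q) = 13 → q' = 24.2857.
Δq = 42.8571 − 24.2857 = 18.5714; the wedge equals the tax, 13.
DWL = ½ × 18.5714 × 13 = $120.71.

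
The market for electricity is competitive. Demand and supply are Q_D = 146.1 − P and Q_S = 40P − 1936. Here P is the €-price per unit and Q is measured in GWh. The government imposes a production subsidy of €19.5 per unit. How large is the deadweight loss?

In inverse form: demand P = 146.1 − Q, supply P = 48.4 + 0.025Q.
Competitive equilibrium: 146.1 − Q = 48.4 + 0.025Q → Q* = 95.3171, P* = 50.7829.
The subsidy lowers effective supply by 19.5: P = 28.9 + 0.025Q.
New quantity: 146.1 − Q = 28.9 + 0.025Q → Q' = 114.3415.
Overproduction ΔQ = 114.3415 − 95.3171 = 19.0244; wedge = subsidy = 19.5.
Deadweight loss = ½ × 19.0244 × 19.5 = €185.49.

€185.49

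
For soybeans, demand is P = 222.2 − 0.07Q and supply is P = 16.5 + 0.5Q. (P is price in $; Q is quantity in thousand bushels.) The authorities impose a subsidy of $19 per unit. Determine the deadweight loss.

$316.67 thousand

Competitive equilibrium: 222.2 − 0.07Q = 16.5 + 0.5Q → Q* = 360.8772, P* = 196.9386.
The subsidy lowers effective supply by 19: P = 0.5Q − 2.5.
New quantity: 222.2 − 0.07Q = 0.5Q − 2.5 → Q' = 394.2105.
Overproduction ΔQ = 394.2105 − 360.8772 = 33.3333; wedge = subsidy = 19.
The triangle = ½ × 33.3333 × 19 = $316.67 thousand.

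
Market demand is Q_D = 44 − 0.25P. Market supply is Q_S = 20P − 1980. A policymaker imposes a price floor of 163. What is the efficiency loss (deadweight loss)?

In inverse form: demand P = 176 − 4Q, supply P = 99 + 0.05Q.
Competitive equilibrium: 176 − 4Q = 99 + 0.05Q → Q* = 19.0123, P* = 99.9506.
At the floor P = 163, quantity demanded = (176 − 163)/4 = 3.25.
Sellers' marginal cost at Q' = 3.25: 99 + 0.05·3.25 = 99.1625.
ΔQ = 19.0123 − 3.25 = 15.7623; wedge = 163 − 99.1625 = 63.8375.
Welfare loss = ½ × 15.7623 × 63.8375 = 503.11.

503.11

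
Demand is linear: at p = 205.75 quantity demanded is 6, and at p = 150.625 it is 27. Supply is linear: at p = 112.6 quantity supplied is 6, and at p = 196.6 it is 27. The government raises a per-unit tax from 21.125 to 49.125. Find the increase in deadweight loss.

Demand slope = (150.625 − 205.75)/(27 − 6) = −2.625, so p = 221.5 − 2.625q.
Supply slope = (196.6 − 112.6)/(27 − 6) = 4, so p = 88.6 + 4q.
Competitive equilibrium: 221.5 − 2.625q = 88.6 + 4q → q* = 20.0604, p* = 168.8415.
For a per-unit tax t: Δq = t/6.625, so DWL = ½·t·(t/6.625) = t²/13.25.
At t = 21.125: DWL = 33.68. At t = 49.125: DWL = 182.133.
Increase = 182.133 − 33.68 = 148.45.

148.45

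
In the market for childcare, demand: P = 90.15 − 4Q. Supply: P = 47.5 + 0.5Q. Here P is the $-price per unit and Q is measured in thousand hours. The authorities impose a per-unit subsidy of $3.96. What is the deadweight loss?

$1.74 thousand

Competitive equilibrium: 90.15 − 4Q = 47.5 + 0.5Q → Q* = 9.4778, P* = 52.2389.
The subsidy lowers effective supply by 3.96: P = 43.54 + 0.5Q.
New quantity: 90.15 − 4Q = 43.54 + 0.5Q → Q' = 10.3578.
Overproduction ΔQ = 10.3578 − 9.4778 = 0.88; wedge = subsidy = 3.96.
Deadweight loss = ½ × 0.88 × 3.96 = $1.74 thousand.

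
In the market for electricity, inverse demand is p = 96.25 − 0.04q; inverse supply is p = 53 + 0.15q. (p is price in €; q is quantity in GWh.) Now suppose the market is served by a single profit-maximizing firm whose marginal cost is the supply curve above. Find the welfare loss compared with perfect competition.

€148.89

Competitive equilibrium: 96.25 − 0.04q = 53 + 0.15q → q* = 227.6316, p* = 87.1447.
Marginal revenue: MR = 96.25 − 0.08q. Set MR = MC: 96.25 − 0.08q = 53 + 0.15q → q_m = 188.0435.
Price p_m = 96.25 − 0.04·188.0435 = 88.7283; MC(q_m) = 53 + 0.15·188.0435 = 81.2065.
Competitive q* = 227.6316, so Δq = 39.5881; wedge = 88.7283 − 81.2065 = 7.5218.
The triangle = ½ × 39.5881 × 7.5218 = €148.89.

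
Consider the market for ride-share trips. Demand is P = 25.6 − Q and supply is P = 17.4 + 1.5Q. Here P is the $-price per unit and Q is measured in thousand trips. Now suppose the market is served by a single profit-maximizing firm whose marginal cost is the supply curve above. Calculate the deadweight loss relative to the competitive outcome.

Competitive equilibrium: 25.6 − Q = 17.4 + 1.5Q → Q* = 3.28, P* = 22.32.
Marginal revenue: MR = 25.6 − 2Q. Set MR = MC: 25.6 − 2Q = 17.4 + 1.5Q → Q_m = 2.3429.
Price P_m = 25.6 − 1·2.3429 = 23.2571; MC(Q_m) = 17.4 + 1.5·2.3429 = 20.9144.
Competitive Q* = 3.28, so ΔQ = 0.9371; wedge = 23.2571 − 20.9144 = 2.3427.
The triangle = ½ × 0.9371 × 2.3427 = $1.10 thousand.

$1.10 thousand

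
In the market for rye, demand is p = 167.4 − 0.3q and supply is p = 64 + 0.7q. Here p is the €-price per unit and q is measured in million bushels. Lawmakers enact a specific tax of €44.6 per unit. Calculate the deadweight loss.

Competitive equilibrium: 167.4 − 0.3q = 64 + 0.7q → q* = 103.4, p* = 136.38.
With the tax, the buyer price exceeds the seller price by 44.6: (167.4 − 0.3q) − (64 + 0.7q) = 44.6 → q' = 58.8.
Δq = 103.4 − 58.8 = 44.6; the wedge equals the tax, 44.6.
Welfare loss = ½ × 44.6 × 44.6 = €994.58 million.

€994.58 million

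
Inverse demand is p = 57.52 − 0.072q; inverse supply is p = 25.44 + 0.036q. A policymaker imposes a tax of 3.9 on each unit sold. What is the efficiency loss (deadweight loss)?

Competitive equilibrium: 57.52 − 0.072q = 25.44 + 0.036q → q* = 297.037, p* = 36.1333.
With the tax, the buyer price exceeds the seller price by 3.9: (57.52 − 0.072q) − (25.44 + 0.036q) = 3.9 → q' = 260.9259.
Δq = 297.037 − 260.9259 = 36.1111; the wedge equals the tax, 3.9.
The triangle = ½ × 36.1111 × 3.9 = 70.42.

70.42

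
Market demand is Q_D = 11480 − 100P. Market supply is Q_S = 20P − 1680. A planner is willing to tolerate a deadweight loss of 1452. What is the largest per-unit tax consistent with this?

In inverse form: demand P = 114.8 − 0.01Q, supply P = 84 + 0.05Q.
Competitive equilibrium: 114.8 − 0.01Q = 84 + 0.05Q → Q* = 513.3333, P* = 109.6667.
A tax t gives ΔQ = t/0.06 and wedge t, so DWL = t²/0.12.
t²/0.12 = 1452 → t² = 174.24 → t = 13.2.

13.2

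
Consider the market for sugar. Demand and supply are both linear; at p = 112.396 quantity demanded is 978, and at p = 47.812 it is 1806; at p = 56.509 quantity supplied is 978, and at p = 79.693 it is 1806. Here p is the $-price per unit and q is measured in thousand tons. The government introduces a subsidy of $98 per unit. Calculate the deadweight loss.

Demand slope = (47.812 − 112.396)/(1806 − 978) = −0.078, so p = 188.68 − 0.078q.
Supply slope = (79.693 − 56.509)/(1806 − 978) = 0.028, so p = 29.125 + 0.028q.
Competitive equilibrium: 188.68 − 0.078q = 29.125 + 0.028q → q* = 1505.2358, p* = 71.2716.
The subsidy lowers effective supply by 98: p = 0.028q − 68.875.
New quantity: 188.68 − 0.078q = 0.028q − 68.875 → q' = 2429.7642.
Overproduction Δq = 2429.7642 − 1505.2358 = 924.5284; wedge = subsidy = 98.
Deadweight loss = ½ × 924.5284 × 98 = $45301.89 thousand.

$45301.89 thousand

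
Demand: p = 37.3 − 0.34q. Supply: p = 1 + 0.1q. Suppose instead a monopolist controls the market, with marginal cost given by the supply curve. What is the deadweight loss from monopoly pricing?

284.51

Competitive equilibrium: 37.3 − 0.34q = 1 + 0.1q → q* = 82.5, p* = 9.25.
Marginal revenue: MR = 37.3 − 0.68q. Set MR = MC: 37.3 − 0.68q = 1 + 0.1q → q_m = 46.5385.
Price p_m = 37.3 − 0.34·46.5385 = 21.4769; MC(q_m) = 1 + 0.1·46.5385 = 5.6539.
Competitive q* = 82.5, so Δq = 35.9615; wedge = 21.4769 − 5.6539 = 15.823.
The triangle = ½ × 35.9615 × 15.823 = 284.51.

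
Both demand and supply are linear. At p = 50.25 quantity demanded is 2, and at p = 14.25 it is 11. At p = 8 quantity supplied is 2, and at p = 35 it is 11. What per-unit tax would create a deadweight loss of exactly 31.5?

Demand slope = (14.25 − 50.25)/(11 − 2) = −4, so p = 58.25 − 4q.
Supply slope = (35 − 8)/(11 − 2) = 3, so p = 2 + 3q.
Competitive equilibrium: 58.25 − 4q = 2 + 3q → q* = 8.0357, p* = 26.1071.
A tax t gives Δq = t/7 and wedge t, so DWL = t²/14.
t²/14 = 31.5 → t² = 441 → t = 21.

21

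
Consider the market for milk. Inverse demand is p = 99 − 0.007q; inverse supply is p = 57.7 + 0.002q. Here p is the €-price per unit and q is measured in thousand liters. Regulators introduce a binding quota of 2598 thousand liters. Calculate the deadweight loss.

€17836.37 thousand

Competitive equilibrium: 99 − 0.007q = 57.7 + 0.002q → q* = 4588.8889, p* = 66.8778.
At q = 2598: demand price = 99 − 0.007·2598 = 80.814; supply price = 57.7 + 0.002·2598 = 62.896.
Δq = 4588.8889 − 2598 = 1990.8889; wedge = 80.814 − 62.896 = 17.918.
Welfare loss = ½ × 1990.8889 × 17.918 = €17836.37 thousand.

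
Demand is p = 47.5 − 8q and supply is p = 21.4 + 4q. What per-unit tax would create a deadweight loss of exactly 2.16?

Competitive equilibrium: 47.5 − 8q = 21.4 + 4q → q* = 2.175, p* = 30.1.
A tax t gives Δq = t/12 and wedge t, so DWL = t²/24.
t²/24 = 2.16 → t² = 51.84 → t = 7.2.

7.2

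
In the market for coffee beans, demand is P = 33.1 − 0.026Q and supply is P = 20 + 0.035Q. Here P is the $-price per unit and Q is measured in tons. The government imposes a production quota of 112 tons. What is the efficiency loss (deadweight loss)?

$322.03

Competitive equilibrium: 33.1 − 0.026Q = 20 + 0.035Q → Q* = 214.7541, P* = 27.5164.
At Q = 112: demand price = 33.1 − 0.026·112 = 30.188; supply price = 20 + 0.035·112 = 23.92.
ΔQ = 214.7541 − 112 = 102.7541; wedge = 30.188 − 23.92 = 6.268.
The triangle = ½ × 102.7541 × 6.268 = $322.03.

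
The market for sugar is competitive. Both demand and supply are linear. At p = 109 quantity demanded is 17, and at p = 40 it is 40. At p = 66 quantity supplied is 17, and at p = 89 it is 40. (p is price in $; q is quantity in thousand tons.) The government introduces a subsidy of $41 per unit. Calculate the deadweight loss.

Demand slope = (40 − 109)/(40 − 17) = −3, so p = 160 − 3q.
Supply slope = (89 − 66)/(40 − 17) = 1, so p = 49 + q.
Competitive equilibrium: 160 − 3q = 49 + q → q* = 27.75, p* = 76.75.
The subsidy lowers effective supply by 41: p = 8 + q.
New quantity: 160 − 3q = 8 + q → q' = 38.
Overproduction Δq = 38 − 27.75 = 10.25; wedge = subsidy = 41.
DWL = ½ × 10.25 × 41 = $210.125 thousand.

$210.125 thousand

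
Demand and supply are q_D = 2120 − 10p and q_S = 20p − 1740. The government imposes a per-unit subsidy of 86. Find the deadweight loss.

In inverse form: demand p = 212 − 0.1q, supply p = 87 + 0.05q.
Competitive equilibrium: 212 − 0.1q = 87 + 0.05q → q* = 833.33333, p* = 128.66667.
The subsidy lowers effective supply by 86: p = 1 + 0.05q.
New quantity: 212 − 0.1q = 1 + 0.05q → q' = 1406.66667.
Overproduction Δq = 1406.66667 − 833.33333 = 573.33334; wedge = subsidy = 86.
Welfare loss = ½ × 573.33334 × 86 = 24653.33.

24653.33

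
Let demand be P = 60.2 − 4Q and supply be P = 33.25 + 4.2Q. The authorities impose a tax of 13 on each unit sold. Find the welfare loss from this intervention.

Competitive equilibrium: 60.2 − 4Q = 33.25 + 4.2Q → Q* = 3.28659, P* = 47.05366.
With the tax, the buyer price exceeds the seller price by 13: (60.2 − 4Q) − (33.25 + 4.2Q) = 13 → Q' = 1.70122.
ΔQ = 3.28659 − 1.70122 = 1.58537; the wedge equals the tax, 13.
DWL = ½ × 1.58537 × 13 = 10.30.

10.30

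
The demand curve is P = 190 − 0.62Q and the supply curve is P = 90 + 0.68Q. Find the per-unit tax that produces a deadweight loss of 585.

Competitive equilibrium: 190 − 0.62Q = 90 + 0.68Q → Q* = 76.9231, P* = 142.3077.
A tax t gives ΔQ = t/1.3 and wedge t, so DWL = t²/2.6.
t²/2.6 = 585 → t² = 1521 → t = 39.

39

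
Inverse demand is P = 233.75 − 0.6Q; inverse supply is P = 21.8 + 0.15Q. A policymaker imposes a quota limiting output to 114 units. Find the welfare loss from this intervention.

10659.735

Competitive equilibrium: 233.75 − 0.6Q = 21.8 + 0.15Q → Q* = 282.6, P* = 64.19.
At Q = 114: demand price = 233.75 − 0.6·114 = 165.35; supply price = 21.8 + 0.15·114 = 38.9.
ΔQ = 282.6 − 114 = 168.6; wedge = 165.35 − 38.9 = 126.45.
The triangle = ½ × 168.6 × 126.45 = 10659.735.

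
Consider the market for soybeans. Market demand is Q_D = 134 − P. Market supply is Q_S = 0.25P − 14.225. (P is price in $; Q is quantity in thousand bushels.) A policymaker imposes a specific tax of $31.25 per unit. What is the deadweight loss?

In inverse form: demand P = 134 − Q, supply P = 56.9 + 4Q.
Competitive equilibrium: 134 − Q = 56.9 + 4Q → Q* = 15.42, P* = 118.58.
With the tax, the buyer price exceeds the seller price by 31.25: (134 − Q) − (56.9 + 4Q) = 31.25 → Q' = 9.17.
ΔQ = 15.42 − 9.17 = 6.25; the wedge equals the tax, 31.25.
The triangle = ½ × 6.25 × 31.25 = $97.66 thousand.

$97.66 thousand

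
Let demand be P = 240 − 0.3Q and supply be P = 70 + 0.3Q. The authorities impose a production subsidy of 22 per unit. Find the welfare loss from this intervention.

403.33

Competitive equilibrium: 240 − 0.3Q = 70 + 0.3Q → Q* = 283.3333, P* = 155.
The subsidy lowers effective supply by 22: P = 48 + 0.3Q.
New quantity: 240 − 0.3Q = 48 + 0.3Q → Q' = 320.
Overproduction ΔQ = 320 − 283.3333 = 36.6667; wedge = subsidy = 22.
Welfare loss = ½ × 36.6667 × 22 = 403.33.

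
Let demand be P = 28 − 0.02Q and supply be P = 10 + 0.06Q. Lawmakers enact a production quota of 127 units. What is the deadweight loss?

Competitive equilibrium: 28 − 0.02Q = 10 + 0.06Q → Q* = 225, P* = 23.5.
At Q = 127: demand price = 28 − 0.02·127 = 25.46; supply price = 10 + 0.06·127 = 17.62.
ΔQ = 225 − 127 = 98; wedge = 25.46 − 17.62 = 7.84.
Welfare loss = ½ × 98 × 7.84 = 384.16.

384.16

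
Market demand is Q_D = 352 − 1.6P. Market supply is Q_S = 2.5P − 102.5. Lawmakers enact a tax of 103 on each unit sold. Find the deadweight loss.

5175.12

In inverse form: demand P = 220 − 0.625Q, supply P = 41 + 0.4Q.
Competitive equilibrium: 220 − 0.625Q = 41 + 0.4Q → Q* = 174.6341, P* = 110.8537.
With the tax, the buyer price exceeds the seller price by 103: (220 − 0.625Q) − (41 + 0.4Q) = 103 → Q' = 74.1463.
ΔQ = 174.6341 − 74.1463 = 100.4878; the wedge equals the tax, 103.
Welfare loss = ½ × 100.4878 × 103 = 5175.12.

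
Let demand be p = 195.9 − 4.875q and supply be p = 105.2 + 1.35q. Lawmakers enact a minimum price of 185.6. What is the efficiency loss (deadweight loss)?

Competitive equilibrium: 195.9 − 4.875q = 105.2 + 1.35q → q* = 14.57028, p* = 124.86988.
At the floor p = 185.6, quantity demanded = (195.9 − 185.6)/4.875 = 2.11282.
Sellers' marginal cost at q' = 2.11282: 105.2 + 1.35·2.11282 = 108.05231.
Δq = 14.57028 − 2.11282 = 12.45746; wedge = 185.6 − 108.05231 = 77.54769.
DWL = ½ × 12.45746 × 77.54769 = 483.02.

483.02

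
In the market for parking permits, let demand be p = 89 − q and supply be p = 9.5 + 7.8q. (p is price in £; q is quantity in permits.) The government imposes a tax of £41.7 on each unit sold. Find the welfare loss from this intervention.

£98.80

Competitive equilibrium: 89 − q = 9.5 + 7.8q → q* = 9.0341, p* = 79.9659.
With the tax, the buyer price exceeds the seller price by 41.7: (89 − q) − (9.5 + 7.8q) = 41.7 → q' = 4.2955.
Δq = 9.0341 − 4.2955 = 4.7386; the wedge equals the tax, 41.7.
The triangle = ½ × 4.7386 × 41.7 = £98.80.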